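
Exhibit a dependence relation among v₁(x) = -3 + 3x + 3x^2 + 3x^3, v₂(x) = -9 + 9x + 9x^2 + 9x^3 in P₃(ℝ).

Write each element as a vector in ℝ⁴ using {1, x, …, x^3}.
Solve the homogeneous system with v₁, v₂ as columns by row-reducing the coefficient matrix.
The free variable yields coefficients (3, -1) (any nonzero multiple also works).

3v₁ - v₂ = 0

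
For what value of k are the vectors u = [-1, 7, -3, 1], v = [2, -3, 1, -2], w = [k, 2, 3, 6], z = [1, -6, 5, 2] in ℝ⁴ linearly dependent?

The set is linearly dependent precisely when det[u; v; w; z] = 0.
Cofactor expansion gives det = 21*k + 33.
Solving 21*k + 33 = 0 yields k = -11/7.

k = -11/7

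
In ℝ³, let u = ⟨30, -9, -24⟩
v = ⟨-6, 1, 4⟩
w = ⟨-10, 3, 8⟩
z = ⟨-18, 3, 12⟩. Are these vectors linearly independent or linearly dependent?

There are 4 vectors in a 3-dimensional space, so they cannot be linearly independent.

linearly dependent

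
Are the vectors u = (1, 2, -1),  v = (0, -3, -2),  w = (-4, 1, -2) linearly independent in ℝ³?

linearly independent

The matrix [u|v|w] has determinant 36.
A nonzero determinant means the columns are linearly independent.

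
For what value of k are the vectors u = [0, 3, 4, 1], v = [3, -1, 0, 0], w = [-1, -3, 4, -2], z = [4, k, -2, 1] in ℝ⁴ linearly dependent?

The set is linearly dependent precisely when det[u; v; w; z] = 0.
Expanding, det = 36*k - 12.
This vanishes exactly when k = 1/3.

k = 1/3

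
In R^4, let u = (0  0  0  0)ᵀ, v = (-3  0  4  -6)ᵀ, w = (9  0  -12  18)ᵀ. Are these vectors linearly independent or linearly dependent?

One of the vectors is the zero vector, so the set is linearly dependent.

linearly dependent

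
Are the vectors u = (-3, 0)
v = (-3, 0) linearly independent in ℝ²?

linearly dependent

The matrix [u|v] has determinant 0.
A zero determinant means the columns are linearly dependent.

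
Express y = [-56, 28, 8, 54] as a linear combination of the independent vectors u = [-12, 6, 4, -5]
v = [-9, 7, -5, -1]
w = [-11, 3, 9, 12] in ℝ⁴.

y = -2u + 4v + 4w

Set up the augmented matrix [u | v | w | y] and row-reduce.
Row-reducing the augmented matrix gives the unique coefficients (c₁, c₂, c₃) = (-2, 4, 4).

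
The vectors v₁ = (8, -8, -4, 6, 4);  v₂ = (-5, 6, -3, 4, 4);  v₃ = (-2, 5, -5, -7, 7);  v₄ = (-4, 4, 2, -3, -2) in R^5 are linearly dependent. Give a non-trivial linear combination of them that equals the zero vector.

v₁ + 2v₄ = 0

Solve the homogeneous system with v₁, v₂, v₃, v₄ as columns by row-reducing the coefficient matrix.
A generator of the null space is (1, 0, 0, 2).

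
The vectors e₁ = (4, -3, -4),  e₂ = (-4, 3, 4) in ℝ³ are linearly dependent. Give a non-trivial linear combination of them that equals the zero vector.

Solve the homogeneous system with e₁, e₂ as columns by row-reducing the coefficient matrix.
A generator of the null space is (1, 1).

e₁ + e₂ = 0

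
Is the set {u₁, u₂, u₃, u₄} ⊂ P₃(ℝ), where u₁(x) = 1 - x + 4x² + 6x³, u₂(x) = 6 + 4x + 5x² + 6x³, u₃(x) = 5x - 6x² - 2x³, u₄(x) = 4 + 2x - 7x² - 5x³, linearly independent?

Take coordinates with respect to the standard basis {1, x, …, x³}.
Form the 4×4 matrix with these as columns; its determinant is 1123.
A nonzero determinant means the columns are linearly independent.

linearly independent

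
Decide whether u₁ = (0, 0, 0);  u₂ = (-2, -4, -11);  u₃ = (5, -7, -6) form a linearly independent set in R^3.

linearly dependent

One of the vectors is the zero vector, so the set is linearly dependent.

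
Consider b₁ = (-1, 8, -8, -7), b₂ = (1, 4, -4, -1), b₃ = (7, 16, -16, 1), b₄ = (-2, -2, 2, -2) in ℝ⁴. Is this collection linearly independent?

linearly dependent

Form the 4×4 matrix with these as columns; its determinant is 0.
A zero determinant means the columns are linearly dependent.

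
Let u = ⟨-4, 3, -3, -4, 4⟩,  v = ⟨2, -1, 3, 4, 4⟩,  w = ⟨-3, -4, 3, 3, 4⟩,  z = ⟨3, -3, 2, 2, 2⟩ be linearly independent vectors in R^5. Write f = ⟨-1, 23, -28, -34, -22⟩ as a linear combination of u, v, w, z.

f = 2u - 4v - 4w + z

Write f = c₁u + … + c₄z and equate components.
The system has the unique solution (c₁, …, c₄) = (2, -4, -4, 1).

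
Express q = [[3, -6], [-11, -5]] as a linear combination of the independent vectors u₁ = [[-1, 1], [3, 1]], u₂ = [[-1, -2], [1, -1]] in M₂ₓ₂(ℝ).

Take coordinate vectors relative to {E₁₁, E₁₂, E₂₁, E₂₂}.
Set up the augmented matrix [u₁ | u₂ | q] and row-reduce.
Back-substitution yields (a₁, a₂) = (-4, 1).

q = -4u₁ + u₂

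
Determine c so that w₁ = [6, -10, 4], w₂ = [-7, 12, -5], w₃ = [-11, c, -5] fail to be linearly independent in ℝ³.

c = 16

The set is linearly dependent precisely when det[w₁; w₂; w₃] = 0.
Cofactor expansion gives det = 2*c - 32.
Solving 2*c - 32 = 0 yields c = 16.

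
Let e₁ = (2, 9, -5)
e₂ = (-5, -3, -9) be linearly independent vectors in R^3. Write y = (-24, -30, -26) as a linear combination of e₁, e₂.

Solve the system with e₁, e₂ as columns and y as the right-hand side.
Row-reducing the augmented matrix gives the unique coefficients (c₁, c₂) = (-2, 4).

y = -2e₁ + 4e₂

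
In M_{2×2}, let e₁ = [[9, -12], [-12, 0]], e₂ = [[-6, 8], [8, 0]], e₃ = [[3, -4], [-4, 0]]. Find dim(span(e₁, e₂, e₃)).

1

Pass to coordinate vectors with respect to the basis {E₁₁, E₁₂, E₂₁, E₂₂}.
Put the 4×3 matrix [e₁|e₂|e₃] into echelon form.
There is 1 pivot column, so rank = 1.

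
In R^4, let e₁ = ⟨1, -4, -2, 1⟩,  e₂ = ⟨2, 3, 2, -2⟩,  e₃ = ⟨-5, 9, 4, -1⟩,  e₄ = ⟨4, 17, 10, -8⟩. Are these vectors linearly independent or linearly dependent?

The matrix [e₁|e₂|e₃|e₄] has determinant 0.
A zero determinant means the columns are linearly dependent.
Indeed 3e₁ + e₂ + e₃ = 0.

linearly dependent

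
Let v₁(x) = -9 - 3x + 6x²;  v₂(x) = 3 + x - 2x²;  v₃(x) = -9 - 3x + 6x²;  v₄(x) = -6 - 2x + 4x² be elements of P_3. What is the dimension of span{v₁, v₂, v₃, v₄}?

1

Represent each element by its coordinate vector in ℝ⁴.
Put the 4×4 matrix [v₁|v₂|v₃|v₄] into echelon form.
Reduction leaves 1 leading entry, giving rank 1.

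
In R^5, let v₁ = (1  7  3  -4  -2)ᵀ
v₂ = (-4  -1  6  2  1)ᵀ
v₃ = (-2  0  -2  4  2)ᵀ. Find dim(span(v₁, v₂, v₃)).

3

Apply Gaussian elimination to the matrix whose rows are v₁, v₂, v₃.
There are 3 pivot columns, so rank = 3.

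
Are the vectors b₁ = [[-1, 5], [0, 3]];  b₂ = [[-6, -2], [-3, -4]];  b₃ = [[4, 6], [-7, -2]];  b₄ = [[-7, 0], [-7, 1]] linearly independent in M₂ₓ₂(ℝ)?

Take coordinates with respect to the standard basis {E₁₁, E₁₂, E₂₁, E₂₂}.
The matrix [b₁|b₂|b₃|b₄] has determinant -2164.
A nonzero determinant means the columns are linearly independent.

linearly independent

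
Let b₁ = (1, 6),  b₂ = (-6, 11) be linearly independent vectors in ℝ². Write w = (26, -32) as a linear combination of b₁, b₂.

Since b₁, b₂ are independent, the coefficients expressing w are uniquely determined by a linear system.
Back-substitution yields (a₁, a₂) = (2, -4).

w = 2b₁ - 4b₂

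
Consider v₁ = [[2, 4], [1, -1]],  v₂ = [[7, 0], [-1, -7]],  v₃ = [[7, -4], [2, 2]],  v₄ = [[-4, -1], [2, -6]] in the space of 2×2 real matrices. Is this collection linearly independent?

linearly independent

Write each element as a coordinate vector in ℝ⁴ using {E₁₁, E₁₂, E₂₁, E₂₂}.
Place the vectors as rows of a 4×4 matrix and reduce to echelon form.
The reduction yields 4 nonzero rows, so the rank is 4.
Since rank = 4 (the number of vectors), the set is linearly independent.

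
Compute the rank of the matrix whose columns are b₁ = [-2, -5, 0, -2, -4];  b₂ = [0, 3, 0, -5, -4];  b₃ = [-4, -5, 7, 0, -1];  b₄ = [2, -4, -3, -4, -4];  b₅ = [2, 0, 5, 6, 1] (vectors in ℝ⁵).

Form the matrix with b₁, b₂, b₃, b₄, b₅ as columns and reduce.
The echelon form has 5 nonzero rows, so the rank is 5.

rank 5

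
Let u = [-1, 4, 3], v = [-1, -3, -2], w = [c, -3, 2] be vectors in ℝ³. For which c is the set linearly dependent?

c = -29

The vectors are dependent exactly when the determinant of the matrix with rows u, v, w vanishes.
Cofactor expansion gives det = c + 29.
This vanishes exactly when c = -29.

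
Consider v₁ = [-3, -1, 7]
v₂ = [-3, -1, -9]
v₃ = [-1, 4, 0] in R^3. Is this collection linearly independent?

Place the vectors as rows of a 3×3 matrix and reduce to echelon form.
The reduction yields 3 nonzero rows, so the rank is 3.
Since rank = 3 (the number of vectors), the set is linearly independent.

linearly independent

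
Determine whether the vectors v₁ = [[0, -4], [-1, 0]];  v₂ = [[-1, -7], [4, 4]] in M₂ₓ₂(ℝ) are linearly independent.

Write each element as a coordinate vector in ℝ⁴ using {E₁₁, E₁₂, E₂₁, E₂₂}.
Row-reduce the matrix whose columns are v₁, v₂.
The reduction yields 2 nonzero rows, so the rank is 2.
Since rank = 2 (the number of vectors), the set is linearly independent.

linearly independent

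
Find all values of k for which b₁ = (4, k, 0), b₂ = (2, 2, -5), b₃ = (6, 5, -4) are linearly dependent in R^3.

Place the vectors as rows of a 3×3 matrix; dependence ⇔ determinant zero.
The determinant works out to 68 - 22*k.
Setting this to zero gives k = 34/11.

k = 34/11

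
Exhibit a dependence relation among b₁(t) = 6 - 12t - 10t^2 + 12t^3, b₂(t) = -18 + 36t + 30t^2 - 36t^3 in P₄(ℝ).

3b₁ + b₂ = 0

Pass to coordinate vectors relative to the basis {1, t, …, t^4}.
Solve the homogeneous system with b₁, b₂ as columns by row-reducing the coefficient matrix.
A generator of the null space is (3, 1).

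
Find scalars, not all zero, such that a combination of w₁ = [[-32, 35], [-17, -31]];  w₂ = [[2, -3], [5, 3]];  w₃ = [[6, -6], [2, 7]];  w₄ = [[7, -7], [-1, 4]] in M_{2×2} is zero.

Write each element as a vector in ℝ⁴ using {E₁₁, E₁₂, E₂₁, E₂₂}.
Set up α₁w₁ + … + α₄w₄ = 0 and solve the homogeneous system.
One solution (up to scaling) is (1, 3, 2, 2).

w₁ + 3w₂ + 2w₃ + 2w₄ = 0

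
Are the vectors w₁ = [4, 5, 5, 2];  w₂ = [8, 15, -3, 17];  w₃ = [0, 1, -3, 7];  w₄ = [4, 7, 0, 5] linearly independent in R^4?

linearly dependent

Form the 4×4 matrix with these as columns; its determinant is 0.
A zero determinant means the columns are linearly dependent.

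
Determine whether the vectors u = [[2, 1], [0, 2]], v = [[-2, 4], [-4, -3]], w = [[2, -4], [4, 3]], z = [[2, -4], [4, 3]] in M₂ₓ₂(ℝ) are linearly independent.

linearly dependent

Write each element as a coordinate vector in ℝ⁴ using {E₁₁, E₁₂, E₂₁, E₂₂}.
Two of the vectors are equal, giving an immediate dependence.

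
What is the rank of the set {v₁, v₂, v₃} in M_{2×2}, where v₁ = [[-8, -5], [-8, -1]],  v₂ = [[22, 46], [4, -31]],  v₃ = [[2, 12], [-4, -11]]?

Pass to coordinate vectors with respect to the basis {E₁₁, E₁₂, E₂₁, E₂₂}.
Put the 4×3 matrix [v₁|v₂|v₃] into echelon form.
The echelon form has 2 nonzero rows, so the rank is 2.

rank 2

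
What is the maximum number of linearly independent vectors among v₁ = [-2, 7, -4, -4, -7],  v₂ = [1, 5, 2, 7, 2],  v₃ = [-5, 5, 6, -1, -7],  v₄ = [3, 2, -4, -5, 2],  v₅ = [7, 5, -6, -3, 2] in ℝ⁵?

Form the matrix with v₁, v₂, v₃, v₄, v₅ as columns and reduce.
Exactly 5 pivots survive; hence the rank is 5.

5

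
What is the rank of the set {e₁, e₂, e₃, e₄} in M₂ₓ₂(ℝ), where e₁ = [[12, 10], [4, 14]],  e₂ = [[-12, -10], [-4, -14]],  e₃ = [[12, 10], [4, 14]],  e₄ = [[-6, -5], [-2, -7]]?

1

Pass to coordinate vectors with respect to the basis {E₁₁, E₁₂, E₂₁, E₂₂}.
Form the matrix with e₁, e₂, e₃, e₄ as columns and reduce.
The echelon form has 1 nonzero row, so the rank is 1.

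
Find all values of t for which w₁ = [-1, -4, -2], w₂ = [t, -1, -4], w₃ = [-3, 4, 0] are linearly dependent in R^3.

t = -29/4

Place the vectors as rows of a 3×3 matrix; dependence ⇔ determinant zero.
Cofactor expansion gives det = -8*t - 58.
Solving -8*t - 58 = 0 yields t = -29/4.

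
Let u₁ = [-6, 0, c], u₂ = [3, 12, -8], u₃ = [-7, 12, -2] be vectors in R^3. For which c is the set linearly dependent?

The set is linearly dependent precisely when det[u₁; u₂; u₃] = 0.
Cofactor expansion gives det = 120*c - 432.
This vanishes exactly when c = 18/5.

c = 18/5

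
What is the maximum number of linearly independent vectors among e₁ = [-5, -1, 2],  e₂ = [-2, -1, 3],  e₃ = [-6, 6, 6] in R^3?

3

Apply Gaussian elimination to the matrix whose rows are e₁, e₂, e₃.
The echelon form has 3 nonzero rows, so the rank is 3.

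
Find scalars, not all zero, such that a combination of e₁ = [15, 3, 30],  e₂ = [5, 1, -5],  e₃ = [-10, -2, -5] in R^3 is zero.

Set up α₁e₁ + … + α₃e₃ = 0 and solve the homogeneous system.
One solution (up to scaling) is (1, 3, 3).

e₁ + 3e₂ + 3e₃ = 0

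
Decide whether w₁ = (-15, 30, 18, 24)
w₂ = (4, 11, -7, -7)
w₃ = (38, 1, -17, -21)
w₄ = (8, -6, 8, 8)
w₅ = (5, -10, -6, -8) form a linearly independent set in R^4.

linearly dependent

There are 5 vectors in a 4-dimensional space, so they cannot be linearly independent.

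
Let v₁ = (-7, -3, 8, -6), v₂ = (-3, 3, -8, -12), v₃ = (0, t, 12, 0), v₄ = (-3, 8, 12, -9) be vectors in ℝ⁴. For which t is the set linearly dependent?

The set is linearly dependent precisely when det[v₁; v₂; v₃; v₄] = 0.
Expanding, det = 1080*t - 5040.
Setting this to zero gives t = 14/3.

t = 14/3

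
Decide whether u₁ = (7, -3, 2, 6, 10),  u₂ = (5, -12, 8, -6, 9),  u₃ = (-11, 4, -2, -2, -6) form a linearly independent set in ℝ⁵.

Place the vectors as rows of a 3×5 matrix and reduce to echelon form.
The reduction yields 3 nonzero rows, so the rank is 3.
Since rank = 3 (the number of vectors), the set is linearly independent.

linearly independent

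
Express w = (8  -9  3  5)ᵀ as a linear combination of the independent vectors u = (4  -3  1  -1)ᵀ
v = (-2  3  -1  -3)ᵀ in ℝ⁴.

w = u - 2v

Set up the augmented matrix [u | v | w] and row-reduce.
The system has the unique solution (a₁, a₂) = (1, -2).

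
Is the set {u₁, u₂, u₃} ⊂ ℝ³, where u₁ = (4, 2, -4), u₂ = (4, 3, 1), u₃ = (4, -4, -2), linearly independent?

Form the 3×3 matrix with these as columns; its determinant is 128.
A nonzero determinant means the columns are linearly independent.

linearly independent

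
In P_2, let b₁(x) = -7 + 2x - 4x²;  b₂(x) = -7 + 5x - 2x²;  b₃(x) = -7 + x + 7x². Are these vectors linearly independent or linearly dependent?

linearly independent

Write each element as a coordinate vector in ℝ³ using {1, x, x²}.
Place the vectors as rows of a 3×3 matrix and reduce to echelon form.
The reduction yields 3 nonzero rows, so the rank is 3.
Since rank = 3 (the number of vectors), the set is linearly independent.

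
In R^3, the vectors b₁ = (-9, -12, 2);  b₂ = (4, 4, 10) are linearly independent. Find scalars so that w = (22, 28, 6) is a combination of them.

Write w = a₁b₁ + a₂b₂ and equate components.
Back-substitution yields (a₁, a₂) = (-2, 1).

w = -2b₁ + b₂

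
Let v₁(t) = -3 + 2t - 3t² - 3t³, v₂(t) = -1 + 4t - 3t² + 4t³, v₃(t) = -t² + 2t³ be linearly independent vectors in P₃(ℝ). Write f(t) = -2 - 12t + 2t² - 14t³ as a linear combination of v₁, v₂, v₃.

Take coordinate vectors relative to {1, t, …, t³}.
Write f = a₁v₁ + … + a₃v₃ and equate components.
The system has the unique solution (a₁, a₂, a₃) = (2, -4, 4).

f = 2v₁ - 4v₂ + 4v₃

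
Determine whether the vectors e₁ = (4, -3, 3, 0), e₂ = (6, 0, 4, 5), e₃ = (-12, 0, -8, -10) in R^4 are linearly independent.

One vector is a scalar multiple of another, so the set is dependent.

linearly dependent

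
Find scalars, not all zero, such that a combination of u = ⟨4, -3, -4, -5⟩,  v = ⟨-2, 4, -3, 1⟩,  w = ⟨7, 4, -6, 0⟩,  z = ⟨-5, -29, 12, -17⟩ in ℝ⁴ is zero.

3u - 2v - 3w - z = 0

Row-reduce the matrix with u, v, w, z as columns; the null space gives the coefficients.
A generator of the null space is (3, -2, -3, -1).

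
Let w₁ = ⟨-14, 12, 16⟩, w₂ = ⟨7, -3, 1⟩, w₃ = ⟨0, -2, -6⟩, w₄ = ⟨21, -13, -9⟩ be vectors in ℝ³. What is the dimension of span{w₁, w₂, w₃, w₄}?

dim = 2

Row-reduce the 4×3 matrix with these as rows.
Reduction leaves 2 leading entries, giving rank 2.
(With 4 elements in a 3-dimensional space the rank is at most 3.)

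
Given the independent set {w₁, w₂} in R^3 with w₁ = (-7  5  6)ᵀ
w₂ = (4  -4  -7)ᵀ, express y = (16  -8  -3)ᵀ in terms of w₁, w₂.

Set up the augmented matrix [w₁ | w₂ | y] and row-reduce.
Row-reducing the augmented matrix gives the unique coefficients (c₁, c₂) = (-4, -3).

y = -4w₁ - 3w₂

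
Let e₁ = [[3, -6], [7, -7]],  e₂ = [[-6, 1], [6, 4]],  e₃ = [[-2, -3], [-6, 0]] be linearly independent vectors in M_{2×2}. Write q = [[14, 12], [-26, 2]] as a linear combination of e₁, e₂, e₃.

q = -2e₁ - 3e₂ - e₃

Take coordinate vectors relative to {E₁₁, E₁₂, E₂₁, E₂₂}.
Solve the system with e₁, e₂, e₃ as columns and q as the right-hand side.
Back-substitution yields (α₁, α₂, α₃) = (-2, -3, -1).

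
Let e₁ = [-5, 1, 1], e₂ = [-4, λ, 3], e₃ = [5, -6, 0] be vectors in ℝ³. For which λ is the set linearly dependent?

λ = -51/5

The set is linearly dependent precisely when det[e₁; e₂; e₃] = 0.
Cofactor expansion gives det = -5*λ - 51.
Setting this to zero gives λ = -51/5.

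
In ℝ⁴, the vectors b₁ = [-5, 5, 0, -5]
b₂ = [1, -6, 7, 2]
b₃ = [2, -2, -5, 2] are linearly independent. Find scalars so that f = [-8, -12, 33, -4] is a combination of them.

f = 2b₁ + 4b₂ - b₃

Since b₁, b₂, b₃ are independent, the coefficients expressing f are uniquely determined by a linear system.
Row-reducing the augmented matrix gives the unique coefficients (a₁, a₂, a₃) = (2, 4, -1).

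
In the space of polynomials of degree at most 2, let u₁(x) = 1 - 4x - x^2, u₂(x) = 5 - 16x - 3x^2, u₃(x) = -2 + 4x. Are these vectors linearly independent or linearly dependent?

Take coordinates with respect to the standard basis {1, x, x^2}.
Form the 3×3 matrix with these as columns; its determinant is 0.
A zero determinant means the columns are linearly dependent.
Indeed 3u₁ - u₂ - u₃ = 0.

linearly dependent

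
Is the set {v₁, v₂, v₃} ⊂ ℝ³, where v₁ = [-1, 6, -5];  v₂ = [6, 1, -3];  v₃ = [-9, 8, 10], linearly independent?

linearly independent

Form the 3×3 matrix with these as columns; its determinant is -517.
A nonzero determinant means the columns are linearly independent.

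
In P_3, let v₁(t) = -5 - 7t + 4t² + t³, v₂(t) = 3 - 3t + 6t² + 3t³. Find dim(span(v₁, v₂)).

2

Represent each element by its coordinate vector in ℝ⁴.
Apply Gaussian elimination to the matrix whose rows are v₁, v₂.
The echelon form has 2 nonzero rows, so the rank is 2.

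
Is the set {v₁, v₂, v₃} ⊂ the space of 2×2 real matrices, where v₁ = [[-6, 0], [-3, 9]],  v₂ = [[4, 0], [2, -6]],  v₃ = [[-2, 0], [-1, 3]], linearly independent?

linearly dependent

Take coordinates with respect to the standard basis {E₁₁, E₁₂, E₂₁, E₂₂}.
One vector is a scalar multiple of another, so the set is dependent.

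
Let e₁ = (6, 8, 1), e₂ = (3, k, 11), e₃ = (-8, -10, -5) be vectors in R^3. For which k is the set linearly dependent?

k = 23/11

Place the vectors as rows of a 3×3 matrix; dependence ⇔ determinant zero.
The determinant works out to 46 - 22*k.
Setting this to zero gives k = 23/11.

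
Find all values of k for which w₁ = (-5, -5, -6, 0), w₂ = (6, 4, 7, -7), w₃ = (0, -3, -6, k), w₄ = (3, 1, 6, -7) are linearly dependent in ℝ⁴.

Dependence holds iff the 4×4 matrix [w₁ w₂ w₃ w₄] is singular.
Expanding, det = -26*k - 273.
Setting this to zero gives k = -21/2.

k = -21/2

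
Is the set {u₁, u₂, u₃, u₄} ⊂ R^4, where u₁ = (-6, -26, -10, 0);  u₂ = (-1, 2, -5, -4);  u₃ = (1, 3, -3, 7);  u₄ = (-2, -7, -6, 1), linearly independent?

linearly dependent

Row-reduce the matrix whose columns are u₁, u₂, u₃, u₄.
The reduction yields 3 nonzero rows, so the rank is 3.
Since rank 3 < 4, the set is linearly dependent.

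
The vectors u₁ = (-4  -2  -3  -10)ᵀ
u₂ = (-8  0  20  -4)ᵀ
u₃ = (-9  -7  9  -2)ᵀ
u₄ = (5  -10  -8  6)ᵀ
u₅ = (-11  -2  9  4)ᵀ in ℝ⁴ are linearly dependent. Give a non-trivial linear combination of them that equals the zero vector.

u₁ + u₂ - 2u₃ + u₄ + u₅ = 0

Solve the homogeneous system with u₁, u₂, u₃, u₄, u₅ as columns by row-reducing the coefficient matrix.
One solution (up to scaling) is (1, 1, -2, 1, 1).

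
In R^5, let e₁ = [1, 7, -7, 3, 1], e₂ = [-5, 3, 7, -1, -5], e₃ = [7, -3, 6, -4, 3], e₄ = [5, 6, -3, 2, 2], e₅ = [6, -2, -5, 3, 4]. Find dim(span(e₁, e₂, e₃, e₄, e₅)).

dim = 4

Row-reduce the 5×5 matrix with these as rows.
There are 4 pivot columns, so rank = 4.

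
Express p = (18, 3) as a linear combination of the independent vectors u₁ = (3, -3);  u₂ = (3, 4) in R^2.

Solve the system with u₁, u₂ as columns and p as the right-hand side.
The system has the unique solution (a₁, a₂) = (3, 3).

p = 3u₁ + 3u₂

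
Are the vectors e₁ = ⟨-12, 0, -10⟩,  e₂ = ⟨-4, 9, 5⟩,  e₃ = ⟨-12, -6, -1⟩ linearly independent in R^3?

Row-reduce the matrix whose columns are e₁, e₂, e₃.
The reduction yields 3 nonzero rows, so the rank is 3.
Since rank = 3 (the number of vectors), the set is linearly independent.

linearly independent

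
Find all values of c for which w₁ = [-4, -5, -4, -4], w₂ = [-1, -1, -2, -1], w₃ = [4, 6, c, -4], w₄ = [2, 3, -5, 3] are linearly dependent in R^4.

The vectors are dependent exactly when the determinant of the matrix with rows w₁, w₂, w₃, w₄ vanishes.
Expanding, det = 40 - c.
Setting this to zero gives c = 40.

c = 40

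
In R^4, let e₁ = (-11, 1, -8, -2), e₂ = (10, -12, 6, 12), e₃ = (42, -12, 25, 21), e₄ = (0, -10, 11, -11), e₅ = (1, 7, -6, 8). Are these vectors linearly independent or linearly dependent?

There are 5 vectors in a 4-dimensional space, so they cannot be linearly independent.

linearly dependent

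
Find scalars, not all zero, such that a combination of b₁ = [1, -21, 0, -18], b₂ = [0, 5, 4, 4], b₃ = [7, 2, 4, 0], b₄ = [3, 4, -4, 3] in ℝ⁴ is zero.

Row-reduce the matrix with b₁, b₂, b₃, b₄ as columns; the null space gives the coefficients.
A generator of the null space is (1, 3, -1, 2).

b₁ + 3b₂ - b₃ + 2b₄ = 0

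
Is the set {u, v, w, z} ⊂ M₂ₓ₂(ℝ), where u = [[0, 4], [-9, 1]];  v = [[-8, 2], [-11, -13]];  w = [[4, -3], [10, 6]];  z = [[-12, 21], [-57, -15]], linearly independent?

linearly dependent

Write each element as a coordinate vector in ℝ⁴ using {E₁₁, E₁₂, E₂₁, E₂₂}.
Row-reduce the matrix whose columns are u, v, w, z.
The reduction yields 2 nonzero rows, so the rank is 2.
Since rank 2 < 4, the set is linearly dependent.
Indeed u + v + 2w = 0.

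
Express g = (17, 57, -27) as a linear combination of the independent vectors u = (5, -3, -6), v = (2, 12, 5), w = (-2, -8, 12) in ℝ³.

g = u + 3v - 3w

Write g = c₁u + … + c₃w and equate components.
Row-reducing the augmented matrix gives the unique coefficients (c₁, c₂, c₃) = (1, 3, -3).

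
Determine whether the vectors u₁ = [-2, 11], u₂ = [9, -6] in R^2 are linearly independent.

linearly independent

Row-reduce the matrix whose columns are u₁, u₂.
The reduction yields 2 nonzero rows, so the rank is 2.
Since rank = 2 (the number of vectors), the set is linearly independent.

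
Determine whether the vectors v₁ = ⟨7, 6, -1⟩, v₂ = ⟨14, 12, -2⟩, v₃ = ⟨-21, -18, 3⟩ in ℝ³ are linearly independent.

linearly dependent

Place the vectors as rows of a 3×3 matrix and reduce to echelon form.
The reduction yields 1 nonzero row, so the rank is 1.
Since rank 1 < 3, the set is linearly dependent.
Indeed 2v₁ - v₂ = 0.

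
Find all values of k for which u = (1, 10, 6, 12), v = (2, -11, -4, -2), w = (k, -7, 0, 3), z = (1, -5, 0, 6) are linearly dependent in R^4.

The vectors are dependent exactly when the determinant of the matrix with rows u, v, w, z vanishes.
The determinant works out to -24*k - 258.
This vanishes exactly when k = -43/4.

k = -43/4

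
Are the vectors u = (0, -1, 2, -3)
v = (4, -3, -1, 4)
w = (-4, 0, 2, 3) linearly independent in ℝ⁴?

linearly independent

Row-reduce the matrix whose columns are u, v, w.
The reduction yields 3 nonzero rows, so the rank is 3.
Since rank = 3 (the number of vectors), the set is linearly independent.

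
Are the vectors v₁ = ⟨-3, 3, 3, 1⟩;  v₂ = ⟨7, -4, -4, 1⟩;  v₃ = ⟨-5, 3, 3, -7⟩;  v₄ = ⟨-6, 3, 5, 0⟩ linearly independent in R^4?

linearly independent

Row-reduce the matrix whose columns are v₁, v₂, v₃, v₄.
The reduction yields 4 nonzero rows, so the rank is 4.
Since rank = 4 (the number of vectors), the set is linearly independent.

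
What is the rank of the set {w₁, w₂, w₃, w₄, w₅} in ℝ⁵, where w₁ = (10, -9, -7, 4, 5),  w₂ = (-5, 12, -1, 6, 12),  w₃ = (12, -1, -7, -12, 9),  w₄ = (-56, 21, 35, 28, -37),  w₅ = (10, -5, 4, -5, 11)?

Form the matrix with w₁, w₂, w₃, w₄, w₅ as columns and reduce.
The echelon form has 4 nonzero rows, so the rank is 4.

rank 4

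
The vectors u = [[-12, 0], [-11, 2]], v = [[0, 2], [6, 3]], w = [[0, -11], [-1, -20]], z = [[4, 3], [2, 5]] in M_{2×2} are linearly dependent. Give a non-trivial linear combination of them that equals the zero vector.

Pass to coordinate vectors relative to the basis {E₁₁, E₁₂, E₂₁, E₂₂}.
Write the vectors as columns of a matrix and find a nonzero vector in its null space.
The free variable yields coefficients (1, 1, 1, 3) (any nonzero multiple also works).

u + v + w + 3z = 0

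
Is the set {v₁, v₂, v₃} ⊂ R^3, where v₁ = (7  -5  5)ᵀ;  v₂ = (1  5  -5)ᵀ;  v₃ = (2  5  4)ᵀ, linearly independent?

linearly independent

Place the vectors as rows of a 3×3 matrix and reduce to echelon form.
The reduction yields 3 nonzero rows, so the rank is 3.
Since rank = 3 (the number of vectors), the set is linearly independent.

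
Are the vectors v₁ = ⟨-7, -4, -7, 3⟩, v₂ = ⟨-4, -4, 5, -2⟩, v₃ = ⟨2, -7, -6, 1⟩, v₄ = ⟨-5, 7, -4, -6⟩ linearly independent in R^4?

linearly independent

Row-reduce the matrix whose columns are v₁, v₂, v₃, v₄.
The reduction yields 4 nonzero rows, so the rank is 4.
Since rank = 4 (the number of vectors), the set is linearly independent.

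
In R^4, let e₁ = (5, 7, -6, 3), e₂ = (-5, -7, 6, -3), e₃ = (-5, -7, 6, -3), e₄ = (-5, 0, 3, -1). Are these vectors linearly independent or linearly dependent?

linearly dependent

Two of the vectors are equal, giving an immediate dependence.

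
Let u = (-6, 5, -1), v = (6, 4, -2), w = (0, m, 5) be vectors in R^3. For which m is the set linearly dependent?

m = -15

The set is linearly dependent precisely when det[u; v; w] = 0.
Cofactor expansion gives det = -18*m - 270.
Solving -18*m - 270 = 0 yields m = -15.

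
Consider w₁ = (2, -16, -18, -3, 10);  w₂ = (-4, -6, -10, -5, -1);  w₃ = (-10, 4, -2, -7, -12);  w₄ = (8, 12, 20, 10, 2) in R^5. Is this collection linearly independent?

One vector is a scalar multiple of another, so the set is dependent.

linearly dependent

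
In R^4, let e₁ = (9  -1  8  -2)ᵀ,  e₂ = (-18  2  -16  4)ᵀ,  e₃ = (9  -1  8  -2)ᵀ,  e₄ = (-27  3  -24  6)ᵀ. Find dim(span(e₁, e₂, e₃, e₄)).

Row-reduce the 4×4 matrix with these as rows.
There is 1 pivot column, so rank = 1.

dim = 1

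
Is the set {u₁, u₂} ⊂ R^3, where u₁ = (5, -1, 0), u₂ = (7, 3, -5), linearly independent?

linearly independent

Row-reduce the matrix whose columns are u₁, u₂.
The reduction yields 2 nonzero rows, so the rank is 2.
Since rank = 2 (the number of vectors), the set is linearly independent.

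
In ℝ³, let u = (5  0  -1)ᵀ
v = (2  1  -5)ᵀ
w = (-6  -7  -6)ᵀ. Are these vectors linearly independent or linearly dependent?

linearly independent

Row-reduce the matrix whose columns are u, v, w.
The reduction yields 3 nonzero rows, so the rank is 3.
Since rank = 3 (the number of vectors), the set is linearly independent.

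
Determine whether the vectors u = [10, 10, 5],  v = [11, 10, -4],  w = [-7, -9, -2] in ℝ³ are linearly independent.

Place the vectors as rows of a 3×3 matrix and reduce to echelon form.
The reduction yields 3 nonzero rows, so the rank is 3.
Since rank = 3 (the number of vectors), the set is linearly independent.

linearly independent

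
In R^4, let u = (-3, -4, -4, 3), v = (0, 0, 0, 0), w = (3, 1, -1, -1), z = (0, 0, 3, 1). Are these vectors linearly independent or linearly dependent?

linearly dependent

One of the vectors is the zero vector, so the set is linearly dependent.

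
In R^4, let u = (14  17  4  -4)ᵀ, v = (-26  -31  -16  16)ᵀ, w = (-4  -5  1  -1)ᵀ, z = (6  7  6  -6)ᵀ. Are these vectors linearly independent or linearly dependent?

linearly dependent

Row-reduce the matrix whose columns are u, v, w, z.
The reduction yields 2 nonzero rows, so the rank is 2.
Since rank 2 < 4, the set is linearly dependent.
Indeed 3u + v + 4w = 0.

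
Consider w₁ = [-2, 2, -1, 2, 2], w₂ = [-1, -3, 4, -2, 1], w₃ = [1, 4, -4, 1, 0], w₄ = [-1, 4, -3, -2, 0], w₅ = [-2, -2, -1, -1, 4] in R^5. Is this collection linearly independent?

linearly independent

The matrix [w₁|w₂|w₃|w₄|w₅] has determinant -322.
A nonzero determinant means the columns are linearly independent.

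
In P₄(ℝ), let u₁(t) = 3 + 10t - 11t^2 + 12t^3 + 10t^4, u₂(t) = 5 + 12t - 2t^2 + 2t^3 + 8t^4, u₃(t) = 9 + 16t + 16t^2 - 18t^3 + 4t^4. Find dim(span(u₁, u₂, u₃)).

Use coordinates relative to {1, t, …, t^4}.
Row-reduce the 3×5 matrix with these as rows.
Exactly 2 pivots survive; hence the rank is 2.

dim = 2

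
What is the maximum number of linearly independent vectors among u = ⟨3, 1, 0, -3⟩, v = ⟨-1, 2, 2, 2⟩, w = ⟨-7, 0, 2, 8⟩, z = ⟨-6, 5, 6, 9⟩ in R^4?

2

Row-reduce the 4×4 matrix with these as rows.
The echelon form has 2 nonzero rows, so the rank is 2.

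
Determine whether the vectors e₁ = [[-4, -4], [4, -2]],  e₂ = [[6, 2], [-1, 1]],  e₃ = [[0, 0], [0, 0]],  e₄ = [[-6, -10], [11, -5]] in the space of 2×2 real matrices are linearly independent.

Take coordinates with respect to the standard basis {E₁₁, E₁₂, E₂₁, E₂₂}.
One of the vectors is the zero vector, so the set is linearly dependent.

linearly dependent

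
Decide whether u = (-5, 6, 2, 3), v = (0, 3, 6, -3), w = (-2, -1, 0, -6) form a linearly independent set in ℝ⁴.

linearly independent

Row-reduce the matrix whose columns are u, v, w.
The reduction yields 3 nonzero rows, so the rank is 3.
Since rank = 3 (the number of vectors), the set is linearly independent.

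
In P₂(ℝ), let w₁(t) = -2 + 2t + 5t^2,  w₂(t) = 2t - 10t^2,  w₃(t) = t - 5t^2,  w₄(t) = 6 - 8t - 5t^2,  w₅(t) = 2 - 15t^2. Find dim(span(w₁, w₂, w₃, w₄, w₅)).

Use coordinates relative to {1, t, t^2}.
Form the matrix with w₁, w₂, w₃, w₄, w₅ as columns and reduce.
The echelon form has 2 nonzero rows, so the rank is 2.
(With 5 elements in a 3-dimensional space the rank is at most 3.)

dim = 2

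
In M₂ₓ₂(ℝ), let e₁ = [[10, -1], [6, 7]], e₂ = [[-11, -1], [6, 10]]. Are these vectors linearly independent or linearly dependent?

linearly independent

Write each element as a coordinate vector in ℝ⁴ using {E₁₁, E₁₂, E₂₁, E₂₂}.
Row-reduce the matrix whose columns are e₁, e₂.
The reduction yields 2 nonzero rows, so the rank is 2.
Since rank = 2 (the number of vectors), the set is linearly independent.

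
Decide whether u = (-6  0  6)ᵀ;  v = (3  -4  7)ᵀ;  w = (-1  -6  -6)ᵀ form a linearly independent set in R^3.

Row-reduce the matrix whose columns are u, v, w.
The reduction yields 3 nonzero rows, so the rank is 3.
Since rank = 3 (the number of vectors), the set is linearly independent.

linearly independent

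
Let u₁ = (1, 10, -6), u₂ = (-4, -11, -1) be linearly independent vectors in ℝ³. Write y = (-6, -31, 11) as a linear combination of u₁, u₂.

y = -2u₁ + u₂

Solve the system with u₁, u₂ as columns and y as the right-hand side.
Row-reducing the augmented matrix gives the unique coefficients (a₁, a₂) = (-2, 1).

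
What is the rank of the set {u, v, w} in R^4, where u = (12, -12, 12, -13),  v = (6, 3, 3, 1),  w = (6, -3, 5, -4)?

Apply Gaussian elimination to the matrix whose rows are u, v, w.
Reduction leaves 2 leading entries, giving rank 2.

rank 2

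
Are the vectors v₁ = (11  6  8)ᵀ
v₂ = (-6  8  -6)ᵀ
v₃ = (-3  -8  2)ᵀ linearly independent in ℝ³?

The matrix [v₁|v₂|v₃] has determinant 404.
A nonzero determinant means the columns are linearly independent.

linearly independent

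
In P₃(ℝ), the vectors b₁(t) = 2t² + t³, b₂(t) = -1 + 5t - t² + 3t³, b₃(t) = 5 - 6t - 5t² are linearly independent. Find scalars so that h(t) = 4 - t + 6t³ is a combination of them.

Identify each element with its coordinate vector in ℝ⁴ via {1, t, …, t³}.
Since b₁, b₂, b₃ are independent, the coefficients expressing h are uniquely determined by a linear system.
Back-substitution yields (α₁, α₂, α₃) = (3, 1, 1).

h = 3b₁ + b₂ + b₃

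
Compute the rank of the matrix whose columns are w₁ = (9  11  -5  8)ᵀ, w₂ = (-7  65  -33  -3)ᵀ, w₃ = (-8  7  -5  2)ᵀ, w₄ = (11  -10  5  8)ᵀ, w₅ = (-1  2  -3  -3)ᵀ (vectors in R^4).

Row-reduce the 5×4 matrix with these as rows.
Exactly 4 pivots survive; hence the rank is 4.
(With 5 elements in a 4-dimensional space the rank is at most 4.)

rank 4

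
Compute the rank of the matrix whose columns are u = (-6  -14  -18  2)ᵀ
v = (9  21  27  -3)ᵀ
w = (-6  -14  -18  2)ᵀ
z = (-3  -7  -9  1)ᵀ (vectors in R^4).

1

Apply Gaussian elimination to the matrix whose rows are u, v, w, z.
There is 1 pivot column, so rank = 1.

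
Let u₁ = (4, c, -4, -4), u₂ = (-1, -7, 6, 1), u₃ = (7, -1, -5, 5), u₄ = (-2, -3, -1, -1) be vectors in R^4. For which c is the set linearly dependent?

Dependence holds iff the 4×4 matrix [u₁ u₂ u₃ u₄] is singular.
Cofactor expansion gives det = 45*c - 1620.
Setting this to zero gives c = 36.

c = 36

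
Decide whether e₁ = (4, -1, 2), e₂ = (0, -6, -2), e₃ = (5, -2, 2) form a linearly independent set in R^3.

linearly independent

Place the vectors as rows of a 3×3 matrix and reduce to echelon form.
The reduction yields 3 nonzero rows, so the rank is 3.
Since rank = 3 (the number of vectors), the set is linearly independent.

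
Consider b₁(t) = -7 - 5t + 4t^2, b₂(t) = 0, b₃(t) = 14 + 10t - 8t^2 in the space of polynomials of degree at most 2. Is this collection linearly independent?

Write each element as a coordinate vector in ℝ³ using {1, t, t^2}.
One of the vectors is the zero vector, so the set is linearly dependent.

linearly dependent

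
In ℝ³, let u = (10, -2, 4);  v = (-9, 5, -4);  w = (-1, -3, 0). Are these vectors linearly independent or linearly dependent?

Form the 3×3 matrix with these as columns; its determinant is 0.
A zero determinant means the columns are linearly dependent.
Indeed u + v + w = 0.

linearly dependent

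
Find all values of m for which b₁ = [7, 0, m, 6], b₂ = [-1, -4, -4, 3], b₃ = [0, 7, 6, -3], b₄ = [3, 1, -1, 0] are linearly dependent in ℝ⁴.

The vectors are dependent exactly when the determinant of the matrix with rows b₁, b₂, b₃, b₄ vanishes.
Cofactor expansion gives det = -30*m - 255.
This vanishes exactly when m = -17/2.

m = -17/2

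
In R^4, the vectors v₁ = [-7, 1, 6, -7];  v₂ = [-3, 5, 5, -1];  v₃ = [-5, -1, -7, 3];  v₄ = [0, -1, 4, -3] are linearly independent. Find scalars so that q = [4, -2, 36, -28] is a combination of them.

Solve the system with v₁, v₂, v₃, v₄ as columns and q as the right-hand side.
The system has the unique solution (a₁, …, a₄) = (2, -1, -3, 2).

q = 2v₁ - v₂ - 3v₃ + 2v₄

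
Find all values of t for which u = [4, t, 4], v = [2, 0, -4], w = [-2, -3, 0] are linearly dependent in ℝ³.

The vectors are dependent exactly when the determinant of the matrix with rows u, v, w vanishes.
Expanding, det = 8*t - 72.
This vanishes exactly when t = 9.

t = 9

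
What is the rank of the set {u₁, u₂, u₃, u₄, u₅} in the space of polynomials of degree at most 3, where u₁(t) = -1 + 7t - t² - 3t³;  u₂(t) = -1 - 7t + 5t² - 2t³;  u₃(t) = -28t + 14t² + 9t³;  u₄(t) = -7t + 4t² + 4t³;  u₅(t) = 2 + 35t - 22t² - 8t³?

3

Pass to coordinate vectors with respect to the basis {1, t, …, t³}.
Put the 4×5 matrix [u₁|u₂|u₃|u₄|u₅] into echelon form.
There are 3 pivot columns, so rank = 3.
(With 5 elements in a 4-dimensional space the rank is at most 4.)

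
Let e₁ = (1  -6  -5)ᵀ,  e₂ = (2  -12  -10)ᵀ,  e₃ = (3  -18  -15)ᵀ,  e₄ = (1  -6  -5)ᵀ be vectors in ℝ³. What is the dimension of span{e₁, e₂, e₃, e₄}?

dim = 1

Apply Gaussian elimination to the matrix whose rows are e₁, e₂, e₃, e₄.
Exactly 1 pivot survives; hence the rank is 1.
(With 4 elements in a 3-dimensional space the rank is at most 3.)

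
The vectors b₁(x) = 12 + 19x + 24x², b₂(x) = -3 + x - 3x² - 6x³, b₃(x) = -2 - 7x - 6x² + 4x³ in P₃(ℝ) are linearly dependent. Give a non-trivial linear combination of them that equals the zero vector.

b₁ + 2b₂ + 3b₃ = 0

Pass to coordinate vectors relative to the basis {1, x, …, x³}.
Row-reduce the matrix with b₁, b₂, b₃ as columns; the null space gives the coefficients.
The free variable yields coefficients (1, 2, 3) (any nonzero multiple also works).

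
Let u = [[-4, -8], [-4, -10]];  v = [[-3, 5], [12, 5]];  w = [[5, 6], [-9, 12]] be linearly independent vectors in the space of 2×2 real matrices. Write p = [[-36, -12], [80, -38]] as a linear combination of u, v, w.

Take coordinate vectors relative to {E₁₁, E₁₂, E₂₁, E₂₂}.
Set up the augmented matrix [u | v | w | p] and row-reduce.
Row-reducing the augmented matrix gives the unique coefficients (a₁, a₂, a₃) = (1, 4, -4).

p = u + 4v - 4w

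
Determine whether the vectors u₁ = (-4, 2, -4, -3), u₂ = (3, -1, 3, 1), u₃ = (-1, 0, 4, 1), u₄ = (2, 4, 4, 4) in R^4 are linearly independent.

linearly independent

Place the vectors as rows of a 4×4 matrix and reduce to echelon form.
The reduction yields 4 nonzero rows, so the rank is 4.
Since rank = 4 (the number of vectors), the set is linearly independent.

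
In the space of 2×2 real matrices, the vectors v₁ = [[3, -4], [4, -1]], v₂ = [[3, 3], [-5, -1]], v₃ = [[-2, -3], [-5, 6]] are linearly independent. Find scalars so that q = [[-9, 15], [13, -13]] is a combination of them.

q = -3v₁ - 2v₂ - 3v₃

Take coordinate vectors relative to {E₁₁, E₁₂, E₂₁, E₂₂}.
Since v₁, v₂, v₃ are independent, the coefficients expressing q are uniquely determined by a linear system.
The system has the unique solution (a₁, a₂, a₃) = (-3, -2, -3).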